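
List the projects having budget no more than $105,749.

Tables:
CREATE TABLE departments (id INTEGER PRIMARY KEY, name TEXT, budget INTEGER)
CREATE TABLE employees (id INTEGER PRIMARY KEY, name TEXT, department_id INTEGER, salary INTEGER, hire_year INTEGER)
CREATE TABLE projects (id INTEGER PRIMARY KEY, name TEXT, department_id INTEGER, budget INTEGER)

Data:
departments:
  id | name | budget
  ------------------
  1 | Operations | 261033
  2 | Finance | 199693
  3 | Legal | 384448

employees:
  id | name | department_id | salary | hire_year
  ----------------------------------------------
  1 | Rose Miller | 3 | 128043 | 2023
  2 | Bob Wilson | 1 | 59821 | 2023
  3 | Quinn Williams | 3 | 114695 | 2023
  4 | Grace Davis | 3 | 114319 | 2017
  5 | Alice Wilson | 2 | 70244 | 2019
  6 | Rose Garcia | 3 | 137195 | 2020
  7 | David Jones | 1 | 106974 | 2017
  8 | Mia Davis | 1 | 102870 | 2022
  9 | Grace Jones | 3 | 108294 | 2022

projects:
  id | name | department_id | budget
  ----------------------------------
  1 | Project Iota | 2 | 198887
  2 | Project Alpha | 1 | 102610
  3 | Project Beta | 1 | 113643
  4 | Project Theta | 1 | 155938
SELECT name, budget FROM projects WHERE budget <= 105749

Execution result:
name | budget
Project Alpha | 102610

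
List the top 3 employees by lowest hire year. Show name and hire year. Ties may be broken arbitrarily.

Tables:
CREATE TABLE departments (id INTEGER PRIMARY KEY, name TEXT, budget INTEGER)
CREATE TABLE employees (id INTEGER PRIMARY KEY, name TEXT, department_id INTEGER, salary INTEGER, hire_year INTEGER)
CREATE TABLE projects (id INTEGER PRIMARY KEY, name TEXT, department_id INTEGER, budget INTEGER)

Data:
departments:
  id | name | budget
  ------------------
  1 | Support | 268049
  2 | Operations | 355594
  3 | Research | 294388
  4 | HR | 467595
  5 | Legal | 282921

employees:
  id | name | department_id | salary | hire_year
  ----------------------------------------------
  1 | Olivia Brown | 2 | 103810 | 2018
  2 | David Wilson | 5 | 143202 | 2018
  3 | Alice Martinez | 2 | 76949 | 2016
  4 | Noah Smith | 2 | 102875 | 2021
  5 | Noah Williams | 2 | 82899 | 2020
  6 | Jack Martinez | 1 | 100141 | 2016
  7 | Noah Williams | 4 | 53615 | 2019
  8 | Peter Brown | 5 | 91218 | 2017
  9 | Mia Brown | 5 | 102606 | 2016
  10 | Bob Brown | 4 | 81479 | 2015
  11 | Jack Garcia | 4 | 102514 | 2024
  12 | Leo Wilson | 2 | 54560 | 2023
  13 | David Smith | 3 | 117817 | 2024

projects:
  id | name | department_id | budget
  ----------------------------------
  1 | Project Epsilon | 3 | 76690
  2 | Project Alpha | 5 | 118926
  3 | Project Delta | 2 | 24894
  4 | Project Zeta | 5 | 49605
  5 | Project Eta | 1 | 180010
SELECT name, hire_year FROM employees ORDER BY hire_year ASC LIMIT 3

Execution result:
name | hire_year
Bob Brown | 2015
Alice Martinez | 2016
Jack Martinez | 2016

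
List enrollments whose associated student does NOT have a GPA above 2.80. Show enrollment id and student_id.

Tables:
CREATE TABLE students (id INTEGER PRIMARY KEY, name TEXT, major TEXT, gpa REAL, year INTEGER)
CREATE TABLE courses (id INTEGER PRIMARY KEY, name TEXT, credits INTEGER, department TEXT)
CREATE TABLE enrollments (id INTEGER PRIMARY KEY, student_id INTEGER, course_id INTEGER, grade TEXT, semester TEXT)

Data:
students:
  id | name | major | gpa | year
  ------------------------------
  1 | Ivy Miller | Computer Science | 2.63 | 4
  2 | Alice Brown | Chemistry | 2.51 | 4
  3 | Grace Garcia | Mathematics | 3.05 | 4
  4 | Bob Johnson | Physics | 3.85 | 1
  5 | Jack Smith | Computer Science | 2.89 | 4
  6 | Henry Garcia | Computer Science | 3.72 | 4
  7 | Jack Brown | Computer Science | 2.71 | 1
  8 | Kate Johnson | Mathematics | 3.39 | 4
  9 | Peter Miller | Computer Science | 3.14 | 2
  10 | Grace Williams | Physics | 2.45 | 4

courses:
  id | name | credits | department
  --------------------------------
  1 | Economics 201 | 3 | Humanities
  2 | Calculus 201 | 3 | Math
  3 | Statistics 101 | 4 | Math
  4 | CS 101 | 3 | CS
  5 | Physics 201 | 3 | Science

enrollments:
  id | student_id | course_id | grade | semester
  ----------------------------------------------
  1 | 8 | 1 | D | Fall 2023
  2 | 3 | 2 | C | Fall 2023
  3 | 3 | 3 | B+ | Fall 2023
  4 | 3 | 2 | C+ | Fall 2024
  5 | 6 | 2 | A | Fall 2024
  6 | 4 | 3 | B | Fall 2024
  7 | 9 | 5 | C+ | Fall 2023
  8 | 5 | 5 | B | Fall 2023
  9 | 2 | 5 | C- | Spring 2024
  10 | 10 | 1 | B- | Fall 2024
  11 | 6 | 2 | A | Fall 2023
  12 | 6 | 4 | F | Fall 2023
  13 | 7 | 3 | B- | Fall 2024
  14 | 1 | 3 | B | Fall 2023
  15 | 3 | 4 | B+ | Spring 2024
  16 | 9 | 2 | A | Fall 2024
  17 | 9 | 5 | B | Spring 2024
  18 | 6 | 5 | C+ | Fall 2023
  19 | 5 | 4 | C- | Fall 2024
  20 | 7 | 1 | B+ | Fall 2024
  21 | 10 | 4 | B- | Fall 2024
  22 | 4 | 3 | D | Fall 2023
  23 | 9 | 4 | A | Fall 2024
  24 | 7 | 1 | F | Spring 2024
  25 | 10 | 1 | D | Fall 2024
SELECT id, student_id FROM enrollments WHERE student_id NOT IN (SELECT id FROM students WHERE gpa > 2.8)

Execution result:
id | student_id
9 | 2
10 | 10
13 | 7
14 | 1
20 | 7
21 | 10
24 | 7
25 | 10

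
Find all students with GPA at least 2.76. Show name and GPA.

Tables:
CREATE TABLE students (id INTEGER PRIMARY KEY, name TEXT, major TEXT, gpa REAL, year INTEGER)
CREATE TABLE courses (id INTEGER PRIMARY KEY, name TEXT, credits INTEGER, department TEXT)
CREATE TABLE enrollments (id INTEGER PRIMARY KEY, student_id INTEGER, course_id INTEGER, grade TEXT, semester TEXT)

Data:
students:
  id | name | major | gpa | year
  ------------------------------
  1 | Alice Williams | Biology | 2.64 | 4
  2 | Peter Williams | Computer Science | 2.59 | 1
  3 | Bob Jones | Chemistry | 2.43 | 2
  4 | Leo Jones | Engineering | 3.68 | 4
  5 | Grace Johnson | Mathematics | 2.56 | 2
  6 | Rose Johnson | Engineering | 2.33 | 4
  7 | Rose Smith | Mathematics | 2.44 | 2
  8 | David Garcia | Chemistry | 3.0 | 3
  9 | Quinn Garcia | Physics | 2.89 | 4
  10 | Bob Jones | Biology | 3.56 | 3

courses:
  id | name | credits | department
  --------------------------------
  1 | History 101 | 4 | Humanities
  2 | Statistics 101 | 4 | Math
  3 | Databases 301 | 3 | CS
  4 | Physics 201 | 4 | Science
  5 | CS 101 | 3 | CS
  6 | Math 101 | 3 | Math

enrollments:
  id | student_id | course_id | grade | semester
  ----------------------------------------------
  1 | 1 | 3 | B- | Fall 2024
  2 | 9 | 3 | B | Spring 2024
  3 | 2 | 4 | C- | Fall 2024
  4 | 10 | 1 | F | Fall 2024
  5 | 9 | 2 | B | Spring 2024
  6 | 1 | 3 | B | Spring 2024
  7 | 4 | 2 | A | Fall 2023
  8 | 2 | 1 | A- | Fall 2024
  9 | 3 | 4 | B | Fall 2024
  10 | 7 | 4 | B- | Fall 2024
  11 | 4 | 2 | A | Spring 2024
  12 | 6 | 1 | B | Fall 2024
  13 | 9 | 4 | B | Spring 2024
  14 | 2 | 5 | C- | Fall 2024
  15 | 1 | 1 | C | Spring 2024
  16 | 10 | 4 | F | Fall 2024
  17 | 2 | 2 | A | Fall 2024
SELECT name, gpa FROM students WHERE gpa >= 2.76

Execution result:
name | gpa
Leo Jones | 3.68
David Garcia | 3.00
Quinn Garcia | 2.89
Bob Jones | 3.56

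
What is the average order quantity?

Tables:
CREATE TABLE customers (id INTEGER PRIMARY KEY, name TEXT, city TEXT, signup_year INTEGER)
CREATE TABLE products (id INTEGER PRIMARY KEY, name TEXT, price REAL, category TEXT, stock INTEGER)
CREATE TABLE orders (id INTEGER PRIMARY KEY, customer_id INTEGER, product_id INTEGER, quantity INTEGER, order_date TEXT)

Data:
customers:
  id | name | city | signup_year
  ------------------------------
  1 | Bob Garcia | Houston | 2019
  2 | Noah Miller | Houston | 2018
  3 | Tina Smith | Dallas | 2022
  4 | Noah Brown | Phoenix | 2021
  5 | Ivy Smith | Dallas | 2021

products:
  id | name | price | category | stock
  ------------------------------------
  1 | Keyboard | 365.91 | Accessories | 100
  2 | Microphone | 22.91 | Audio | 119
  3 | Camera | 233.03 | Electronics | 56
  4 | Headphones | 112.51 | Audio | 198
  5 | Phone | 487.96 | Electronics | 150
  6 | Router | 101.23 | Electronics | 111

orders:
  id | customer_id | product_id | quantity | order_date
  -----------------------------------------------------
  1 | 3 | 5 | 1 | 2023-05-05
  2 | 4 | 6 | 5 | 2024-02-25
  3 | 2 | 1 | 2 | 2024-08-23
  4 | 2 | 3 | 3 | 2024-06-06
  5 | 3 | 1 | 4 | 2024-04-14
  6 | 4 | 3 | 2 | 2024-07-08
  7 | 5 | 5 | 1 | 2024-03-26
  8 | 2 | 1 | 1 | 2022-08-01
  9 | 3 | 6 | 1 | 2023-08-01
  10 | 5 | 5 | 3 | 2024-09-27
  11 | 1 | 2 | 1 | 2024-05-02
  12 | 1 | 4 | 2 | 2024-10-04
SELECT AVG(quantity) FROM orders

Execution result:
2.17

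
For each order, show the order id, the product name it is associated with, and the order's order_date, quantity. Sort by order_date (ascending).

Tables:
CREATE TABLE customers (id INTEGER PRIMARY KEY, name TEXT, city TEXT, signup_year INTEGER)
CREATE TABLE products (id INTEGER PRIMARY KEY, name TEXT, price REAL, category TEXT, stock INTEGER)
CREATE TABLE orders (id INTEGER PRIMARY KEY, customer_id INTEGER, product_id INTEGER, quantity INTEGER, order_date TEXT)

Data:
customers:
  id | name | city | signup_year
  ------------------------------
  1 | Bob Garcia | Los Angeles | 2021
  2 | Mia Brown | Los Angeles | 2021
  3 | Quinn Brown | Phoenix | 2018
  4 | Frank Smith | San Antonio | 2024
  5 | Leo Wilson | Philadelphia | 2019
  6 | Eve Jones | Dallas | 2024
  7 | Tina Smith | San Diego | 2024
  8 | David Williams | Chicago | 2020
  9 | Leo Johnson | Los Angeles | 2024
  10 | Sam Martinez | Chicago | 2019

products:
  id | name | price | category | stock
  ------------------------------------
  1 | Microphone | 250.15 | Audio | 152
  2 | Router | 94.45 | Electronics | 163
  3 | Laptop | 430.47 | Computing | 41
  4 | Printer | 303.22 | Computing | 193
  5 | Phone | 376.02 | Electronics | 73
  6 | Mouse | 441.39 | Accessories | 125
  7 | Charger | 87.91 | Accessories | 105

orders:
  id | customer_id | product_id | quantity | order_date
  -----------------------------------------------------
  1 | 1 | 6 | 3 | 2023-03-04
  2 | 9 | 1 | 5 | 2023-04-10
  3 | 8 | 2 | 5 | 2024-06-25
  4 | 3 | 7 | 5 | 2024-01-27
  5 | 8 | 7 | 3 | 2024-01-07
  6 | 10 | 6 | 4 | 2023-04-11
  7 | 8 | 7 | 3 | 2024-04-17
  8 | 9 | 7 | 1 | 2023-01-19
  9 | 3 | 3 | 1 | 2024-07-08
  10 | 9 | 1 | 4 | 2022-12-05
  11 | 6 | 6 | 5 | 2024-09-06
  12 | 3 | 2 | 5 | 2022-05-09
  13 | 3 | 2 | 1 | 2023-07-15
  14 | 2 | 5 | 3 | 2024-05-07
SELECT c.id, p.name AS product, c.order_date, c.quantity FROM orders c JOIN products p ON c.product_id = p.id ORDER BY c.order_date ASC

Execution result:
id | product | order_date | quantity
12 | Router | 2022-05-09 | 5
10 | Microphone | 2022-12-05 | 4
8 | Charger | 2023-01-19 | 1
1 | Mouse | 2023-03-04 | 3
2 | Microphone | 2023-04-10 | 5
6 | Mouse | 2023-04-11 | 4
13 | Router | 2023-07-15 | 1
5 | Charger | 2024-01-07 | 3
4 | Charger | 2024-01-27 | 5
7 | Charger | 2024-04-17 | 3
14 | Phone | 2024-05-07 | 3
3 | Router | 2024-06-25 | 5
9 | Laptop | 2024-07-08 | 1
11 | Mouse | 2024-09-06 | 5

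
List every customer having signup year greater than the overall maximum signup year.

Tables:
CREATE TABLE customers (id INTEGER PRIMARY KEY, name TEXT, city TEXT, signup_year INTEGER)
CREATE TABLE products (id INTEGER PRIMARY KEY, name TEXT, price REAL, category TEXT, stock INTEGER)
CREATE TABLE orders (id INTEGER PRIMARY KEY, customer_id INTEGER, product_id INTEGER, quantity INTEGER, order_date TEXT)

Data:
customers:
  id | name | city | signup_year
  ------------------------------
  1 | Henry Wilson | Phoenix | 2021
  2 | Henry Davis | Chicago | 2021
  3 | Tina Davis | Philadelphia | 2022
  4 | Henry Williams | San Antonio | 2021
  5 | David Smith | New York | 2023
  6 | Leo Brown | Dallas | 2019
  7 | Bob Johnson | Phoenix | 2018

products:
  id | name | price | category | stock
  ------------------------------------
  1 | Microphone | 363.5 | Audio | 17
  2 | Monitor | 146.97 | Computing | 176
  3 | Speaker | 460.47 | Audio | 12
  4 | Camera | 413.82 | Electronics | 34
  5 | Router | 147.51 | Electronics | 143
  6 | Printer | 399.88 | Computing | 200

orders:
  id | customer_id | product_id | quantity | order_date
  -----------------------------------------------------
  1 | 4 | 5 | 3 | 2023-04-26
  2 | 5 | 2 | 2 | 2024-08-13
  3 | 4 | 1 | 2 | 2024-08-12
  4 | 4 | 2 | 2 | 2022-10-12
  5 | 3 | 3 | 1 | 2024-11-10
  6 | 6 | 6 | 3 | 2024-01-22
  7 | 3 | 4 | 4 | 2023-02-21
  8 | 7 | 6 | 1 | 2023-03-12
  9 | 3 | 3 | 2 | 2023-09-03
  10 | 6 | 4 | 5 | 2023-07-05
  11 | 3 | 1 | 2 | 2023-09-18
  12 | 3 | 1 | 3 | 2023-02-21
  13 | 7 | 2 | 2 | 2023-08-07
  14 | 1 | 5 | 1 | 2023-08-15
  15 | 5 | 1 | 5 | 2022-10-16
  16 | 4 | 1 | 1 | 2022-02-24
SELECT name, signup_year FROM customers WHERE signup_year > (SELECT MAX(signup_year) FROM customers)

Execution result:
(no rows)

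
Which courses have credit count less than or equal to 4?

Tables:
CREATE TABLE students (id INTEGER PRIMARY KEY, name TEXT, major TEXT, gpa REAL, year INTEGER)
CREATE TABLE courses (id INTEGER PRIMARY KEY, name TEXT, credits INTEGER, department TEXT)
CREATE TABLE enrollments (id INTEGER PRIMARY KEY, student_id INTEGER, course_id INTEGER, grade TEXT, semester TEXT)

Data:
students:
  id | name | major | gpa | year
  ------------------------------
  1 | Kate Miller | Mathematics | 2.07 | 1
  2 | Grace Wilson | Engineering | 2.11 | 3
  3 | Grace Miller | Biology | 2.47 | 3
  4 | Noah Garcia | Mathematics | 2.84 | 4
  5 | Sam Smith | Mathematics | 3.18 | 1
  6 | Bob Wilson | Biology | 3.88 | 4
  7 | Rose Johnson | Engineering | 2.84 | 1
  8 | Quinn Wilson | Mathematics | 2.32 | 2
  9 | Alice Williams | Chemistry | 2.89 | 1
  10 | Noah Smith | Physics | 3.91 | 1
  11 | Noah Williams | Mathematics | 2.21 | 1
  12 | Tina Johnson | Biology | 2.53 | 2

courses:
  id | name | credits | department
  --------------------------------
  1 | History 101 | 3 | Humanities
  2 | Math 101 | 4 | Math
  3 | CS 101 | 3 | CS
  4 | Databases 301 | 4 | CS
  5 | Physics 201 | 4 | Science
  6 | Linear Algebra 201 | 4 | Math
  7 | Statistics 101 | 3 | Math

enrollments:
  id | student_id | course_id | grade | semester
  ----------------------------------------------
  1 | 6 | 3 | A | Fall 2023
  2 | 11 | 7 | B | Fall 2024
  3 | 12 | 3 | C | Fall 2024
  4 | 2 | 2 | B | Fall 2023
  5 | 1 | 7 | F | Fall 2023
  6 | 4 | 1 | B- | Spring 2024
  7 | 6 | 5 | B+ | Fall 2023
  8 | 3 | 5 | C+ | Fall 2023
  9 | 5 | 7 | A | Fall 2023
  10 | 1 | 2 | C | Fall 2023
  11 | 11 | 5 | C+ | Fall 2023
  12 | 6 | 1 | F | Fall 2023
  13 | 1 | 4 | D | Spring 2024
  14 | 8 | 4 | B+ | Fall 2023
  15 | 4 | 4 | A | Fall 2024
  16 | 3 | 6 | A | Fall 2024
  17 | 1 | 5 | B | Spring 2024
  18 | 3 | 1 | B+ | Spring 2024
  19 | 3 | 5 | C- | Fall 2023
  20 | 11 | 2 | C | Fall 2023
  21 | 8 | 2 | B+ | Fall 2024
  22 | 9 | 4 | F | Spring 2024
SELECT name, credits FROM courses WHERE credits <= 4

Execution result:
name | credits
History 101 | 3
Math 101 | 4
CS 101 | 3
Databases 301 | 4
Physics 201 | 4
Linear Algebra 201 | 4
Statistics 101 | 3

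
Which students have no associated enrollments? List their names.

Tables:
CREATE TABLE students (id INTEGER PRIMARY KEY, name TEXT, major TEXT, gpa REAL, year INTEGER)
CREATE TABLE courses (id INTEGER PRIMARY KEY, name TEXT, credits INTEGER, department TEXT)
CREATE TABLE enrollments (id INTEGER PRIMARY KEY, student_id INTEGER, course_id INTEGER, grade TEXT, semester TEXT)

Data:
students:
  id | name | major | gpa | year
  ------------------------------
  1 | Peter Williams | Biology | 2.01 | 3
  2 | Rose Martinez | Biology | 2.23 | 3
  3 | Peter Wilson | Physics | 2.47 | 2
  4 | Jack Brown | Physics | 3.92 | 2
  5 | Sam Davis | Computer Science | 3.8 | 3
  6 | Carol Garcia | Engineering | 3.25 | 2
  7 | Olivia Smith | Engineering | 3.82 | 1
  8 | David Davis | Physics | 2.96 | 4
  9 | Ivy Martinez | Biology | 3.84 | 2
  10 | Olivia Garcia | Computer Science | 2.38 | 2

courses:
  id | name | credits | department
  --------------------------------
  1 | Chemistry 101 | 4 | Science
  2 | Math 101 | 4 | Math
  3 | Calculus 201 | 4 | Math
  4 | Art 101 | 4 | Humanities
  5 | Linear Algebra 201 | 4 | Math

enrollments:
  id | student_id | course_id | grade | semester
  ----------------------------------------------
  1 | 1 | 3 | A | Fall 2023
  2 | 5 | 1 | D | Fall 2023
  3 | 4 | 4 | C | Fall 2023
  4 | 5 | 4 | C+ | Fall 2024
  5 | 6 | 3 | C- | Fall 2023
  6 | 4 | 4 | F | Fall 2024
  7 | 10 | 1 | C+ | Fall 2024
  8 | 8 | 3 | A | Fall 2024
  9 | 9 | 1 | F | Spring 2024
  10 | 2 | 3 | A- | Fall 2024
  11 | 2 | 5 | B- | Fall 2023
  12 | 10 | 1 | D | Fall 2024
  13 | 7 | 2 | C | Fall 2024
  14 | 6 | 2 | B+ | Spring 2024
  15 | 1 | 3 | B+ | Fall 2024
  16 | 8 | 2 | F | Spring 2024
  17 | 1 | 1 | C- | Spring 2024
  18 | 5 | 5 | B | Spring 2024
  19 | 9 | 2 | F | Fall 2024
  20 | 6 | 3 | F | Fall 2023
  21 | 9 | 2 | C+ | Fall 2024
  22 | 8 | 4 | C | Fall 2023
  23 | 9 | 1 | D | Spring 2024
SELECT p.name FROM students p LEFT JOIN enrollments c ON c.student_id = p.id WHERE c.id IS NULL

Execution result:
Peter Wilson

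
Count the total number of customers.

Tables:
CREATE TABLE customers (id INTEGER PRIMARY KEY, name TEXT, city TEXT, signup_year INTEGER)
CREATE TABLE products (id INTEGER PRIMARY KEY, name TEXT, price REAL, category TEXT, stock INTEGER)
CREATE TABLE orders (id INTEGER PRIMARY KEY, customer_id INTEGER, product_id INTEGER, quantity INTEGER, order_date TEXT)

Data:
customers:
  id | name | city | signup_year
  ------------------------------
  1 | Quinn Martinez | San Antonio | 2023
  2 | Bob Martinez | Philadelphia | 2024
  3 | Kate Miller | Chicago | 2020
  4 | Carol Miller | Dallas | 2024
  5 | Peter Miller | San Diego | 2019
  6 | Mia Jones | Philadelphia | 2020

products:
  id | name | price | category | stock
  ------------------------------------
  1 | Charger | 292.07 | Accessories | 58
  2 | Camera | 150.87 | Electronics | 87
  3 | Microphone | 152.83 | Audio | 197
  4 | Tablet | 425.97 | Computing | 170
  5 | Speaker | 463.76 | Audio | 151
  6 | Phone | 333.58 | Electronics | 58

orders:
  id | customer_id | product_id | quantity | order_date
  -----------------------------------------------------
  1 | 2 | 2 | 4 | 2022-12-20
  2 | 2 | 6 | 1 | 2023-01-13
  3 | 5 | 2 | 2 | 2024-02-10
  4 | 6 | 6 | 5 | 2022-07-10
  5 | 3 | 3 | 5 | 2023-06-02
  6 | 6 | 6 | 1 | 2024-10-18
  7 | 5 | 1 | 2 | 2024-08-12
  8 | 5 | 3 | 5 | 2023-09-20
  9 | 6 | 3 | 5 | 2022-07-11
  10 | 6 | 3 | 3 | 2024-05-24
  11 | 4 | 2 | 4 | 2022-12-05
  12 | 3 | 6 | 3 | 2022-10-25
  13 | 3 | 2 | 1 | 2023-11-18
SELECT COUNT(*) FROM customers

Execution result:
6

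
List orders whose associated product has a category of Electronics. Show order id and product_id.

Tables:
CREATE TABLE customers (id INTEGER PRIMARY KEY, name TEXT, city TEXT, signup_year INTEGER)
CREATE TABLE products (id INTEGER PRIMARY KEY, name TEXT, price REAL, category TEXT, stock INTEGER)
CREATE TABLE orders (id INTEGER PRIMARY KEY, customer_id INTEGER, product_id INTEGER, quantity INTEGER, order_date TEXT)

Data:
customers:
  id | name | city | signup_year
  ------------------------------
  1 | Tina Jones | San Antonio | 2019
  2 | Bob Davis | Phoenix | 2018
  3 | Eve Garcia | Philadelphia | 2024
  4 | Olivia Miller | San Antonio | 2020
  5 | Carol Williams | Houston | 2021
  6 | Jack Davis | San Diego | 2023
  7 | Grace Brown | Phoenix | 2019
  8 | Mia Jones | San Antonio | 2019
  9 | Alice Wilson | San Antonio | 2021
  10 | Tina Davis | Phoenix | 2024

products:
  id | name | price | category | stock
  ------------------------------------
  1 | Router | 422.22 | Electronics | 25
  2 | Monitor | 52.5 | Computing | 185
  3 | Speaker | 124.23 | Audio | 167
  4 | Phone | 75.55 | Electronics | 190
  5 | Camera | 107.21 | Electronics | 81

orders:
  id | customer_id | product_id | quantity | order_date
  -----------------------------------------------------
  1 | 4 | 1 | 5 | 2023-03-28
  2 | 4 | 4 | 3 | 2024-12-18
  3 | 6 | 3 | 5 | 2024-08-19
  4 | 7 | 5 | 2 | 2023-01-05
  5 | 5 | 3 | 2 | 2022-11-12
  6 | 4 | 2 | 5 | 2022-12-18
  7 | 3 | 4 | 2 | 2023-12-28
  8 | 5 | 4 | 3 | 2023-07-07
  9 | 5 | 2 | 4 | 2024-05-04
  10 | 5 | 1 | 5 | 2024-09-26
SELECT id, product_id FROM orders WHERE product_id IN (SELECT id FROM products WHERE category = 'Electronics')

Execution result:
id | product_id
1 | 1
2 | 4
4 | 5
7 | 4
8 | 4
10 | 1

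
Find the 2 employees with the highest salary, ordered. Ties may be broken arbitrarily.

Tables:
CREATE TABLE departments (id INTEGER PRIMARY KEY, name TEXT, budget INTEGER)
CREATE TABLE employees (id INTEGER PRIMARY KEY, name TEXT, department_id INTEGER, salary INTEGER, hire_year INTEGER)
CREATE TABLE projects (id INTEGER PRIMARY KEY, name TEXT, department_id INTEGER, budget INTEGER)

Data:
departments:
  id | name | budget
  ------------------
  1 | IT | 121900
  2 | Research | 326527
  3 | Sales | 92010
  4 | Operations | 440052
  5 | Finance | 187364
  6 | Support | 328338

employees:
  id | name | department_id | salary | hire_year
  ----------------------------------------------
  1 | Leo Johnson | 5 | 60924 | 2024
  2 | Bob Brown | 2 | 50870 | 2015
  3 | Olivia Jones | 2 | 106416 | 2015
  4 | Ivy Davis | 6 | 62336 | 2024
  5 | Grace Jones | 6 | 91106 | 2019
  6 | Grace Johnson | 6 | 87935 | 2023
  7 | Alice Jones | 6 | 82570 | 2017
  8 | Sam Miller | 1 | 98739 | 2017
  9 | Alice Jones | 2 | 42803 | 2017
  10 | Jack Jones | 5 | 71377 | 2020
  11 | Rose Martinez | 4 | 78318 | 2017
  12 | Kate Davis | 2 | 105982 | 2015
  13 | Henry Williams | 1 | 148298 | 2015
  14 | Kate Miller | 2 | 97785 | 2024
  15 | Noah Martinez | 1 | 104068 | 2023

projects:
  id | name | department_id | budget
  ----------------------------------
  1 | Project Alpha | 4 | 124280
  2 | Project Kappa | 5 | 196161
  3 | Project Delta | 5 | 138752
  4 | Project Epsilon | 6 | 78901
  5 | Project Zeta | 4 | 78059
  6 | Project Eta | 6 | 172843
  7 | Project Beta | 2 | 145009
SELECT name, salary FROM employees ORDER BY salary DESC LIMIT 2

Execution result:
name | salary
Henry Williams | 148298
Olivia Jones | 106416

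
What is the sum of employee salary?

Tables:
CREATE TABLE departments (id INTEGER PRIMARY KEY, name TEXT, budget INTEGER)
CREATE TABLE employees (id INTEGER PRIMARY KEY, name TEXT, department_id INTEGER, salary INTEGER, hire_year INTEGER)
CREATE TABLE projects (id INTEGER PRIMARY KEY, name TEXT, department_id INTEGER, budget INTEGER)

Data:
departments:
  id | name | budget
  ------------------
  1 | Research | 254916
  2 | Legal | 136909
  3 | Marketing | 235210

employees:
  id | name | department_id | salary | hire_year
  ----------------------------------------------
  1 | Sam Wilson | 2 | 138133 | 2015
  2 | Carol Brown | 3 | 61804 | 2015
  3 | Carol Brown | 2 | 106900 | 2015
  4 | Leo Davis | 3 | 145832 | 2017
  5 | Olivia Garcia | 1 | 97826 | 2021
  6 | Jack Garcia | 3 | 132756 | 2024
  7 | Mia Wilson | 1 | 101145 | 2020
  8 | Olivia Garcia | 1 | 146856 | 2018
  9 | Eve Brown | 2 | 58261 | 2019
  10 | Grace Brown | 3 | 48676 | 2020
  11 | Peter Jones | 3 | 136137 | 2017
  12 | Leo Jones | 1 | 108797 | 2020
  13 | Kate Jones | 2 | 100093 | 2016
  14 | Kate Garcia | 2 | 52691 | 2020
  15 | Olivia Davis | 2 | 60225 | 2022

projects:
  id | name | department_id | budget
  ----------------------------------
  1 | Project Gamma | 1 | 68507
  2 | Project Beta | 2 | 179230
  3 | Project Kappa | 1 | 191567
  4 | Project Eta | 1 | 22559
SELECT SUM(salary) FROM employees

Execution result:
1496132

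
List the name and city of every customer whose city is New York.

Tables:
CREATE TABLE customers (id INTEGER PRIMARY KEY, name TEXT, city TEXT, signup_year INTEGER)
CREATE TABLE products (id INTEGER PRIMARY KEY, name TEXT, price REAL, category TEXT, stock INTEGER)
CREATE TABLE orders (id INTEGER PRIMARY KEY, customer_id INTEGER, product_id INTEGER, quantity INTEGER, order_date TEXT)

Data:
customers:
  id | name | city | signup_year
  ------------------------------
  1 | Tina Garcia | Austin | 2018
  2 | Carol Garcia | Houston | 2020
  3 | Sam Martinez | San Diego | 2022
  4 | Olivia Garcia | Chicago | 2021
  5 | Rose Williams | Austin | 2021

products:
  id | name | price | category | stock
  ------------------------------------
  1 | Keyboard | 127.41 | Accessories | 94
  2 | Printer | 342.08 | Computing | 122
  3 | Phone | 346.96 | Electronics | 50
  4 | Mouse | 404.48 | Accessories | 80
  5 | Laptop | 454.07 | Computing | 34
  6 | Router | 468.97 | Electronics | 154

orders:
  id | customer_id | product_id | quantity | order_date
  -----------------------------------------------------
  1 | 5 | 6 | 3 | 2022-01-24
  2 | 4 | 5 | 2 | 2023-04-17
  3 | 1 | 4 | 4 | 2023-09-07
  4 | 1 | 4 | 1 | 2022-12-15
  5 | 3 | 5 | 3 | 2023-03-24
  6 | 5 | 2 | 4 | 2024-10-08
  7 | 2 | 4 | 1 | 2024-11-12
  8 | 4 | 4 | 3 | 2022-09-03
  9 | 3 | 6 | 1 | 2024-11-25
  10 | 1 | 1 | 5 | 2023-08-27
SELECT name, city FROM customers WHERE city = 'New York'

Execution result:
(no rows)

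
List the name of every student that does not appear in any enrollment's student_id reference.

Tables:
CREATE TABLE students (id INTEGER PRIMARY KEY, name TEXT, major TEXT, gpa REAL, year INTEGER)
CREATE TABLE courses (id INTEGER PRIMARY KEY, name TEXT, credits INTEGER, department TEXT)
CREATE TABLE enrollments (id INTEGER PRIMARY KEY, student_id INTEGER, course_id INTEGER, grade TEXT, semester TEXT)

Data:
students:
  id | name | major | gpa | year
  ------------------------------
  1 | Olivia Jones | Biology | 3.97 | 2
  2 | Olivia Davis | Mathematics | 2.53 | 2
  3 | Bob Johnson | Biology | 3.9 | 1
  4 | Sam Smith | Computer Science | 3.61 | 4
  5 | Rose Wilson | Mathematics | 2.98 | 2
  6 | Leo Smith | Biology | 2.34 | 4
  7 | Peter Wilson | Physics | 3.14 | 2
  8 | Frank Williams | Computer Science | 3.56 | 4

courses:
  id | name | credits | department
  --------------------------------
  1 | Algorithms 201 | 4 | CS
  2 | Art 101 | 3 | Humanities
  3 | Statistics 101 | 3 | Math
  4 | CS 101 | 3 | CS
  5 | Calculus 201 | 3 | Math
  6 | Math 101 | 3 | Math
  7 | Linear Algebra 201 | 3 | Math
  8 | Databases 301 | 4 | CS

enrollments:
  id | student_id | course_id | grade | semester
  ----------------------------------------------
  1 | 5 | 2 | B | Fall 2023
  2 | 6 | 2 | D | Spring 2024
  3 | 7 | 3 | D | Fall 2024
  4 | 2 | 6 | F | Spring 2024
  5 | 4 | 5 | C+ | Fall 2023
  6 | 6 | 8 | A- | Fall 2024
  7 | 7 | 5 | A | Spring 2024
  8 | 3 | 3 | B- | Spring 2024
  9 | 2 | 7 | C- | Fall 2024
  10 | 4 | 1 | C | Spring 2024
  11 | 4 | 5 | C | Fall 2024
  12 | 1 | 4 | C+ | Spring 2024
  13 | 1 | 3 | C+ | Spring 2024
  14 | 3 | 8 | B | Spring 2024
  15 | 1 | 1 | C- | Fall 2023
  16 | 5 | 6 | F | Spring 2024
SELECT p.name FROM students p LEFT JOIN enrollments c ON c.student_id = p.id WHERE c.id IS NULL

Execution result:
Frank Williams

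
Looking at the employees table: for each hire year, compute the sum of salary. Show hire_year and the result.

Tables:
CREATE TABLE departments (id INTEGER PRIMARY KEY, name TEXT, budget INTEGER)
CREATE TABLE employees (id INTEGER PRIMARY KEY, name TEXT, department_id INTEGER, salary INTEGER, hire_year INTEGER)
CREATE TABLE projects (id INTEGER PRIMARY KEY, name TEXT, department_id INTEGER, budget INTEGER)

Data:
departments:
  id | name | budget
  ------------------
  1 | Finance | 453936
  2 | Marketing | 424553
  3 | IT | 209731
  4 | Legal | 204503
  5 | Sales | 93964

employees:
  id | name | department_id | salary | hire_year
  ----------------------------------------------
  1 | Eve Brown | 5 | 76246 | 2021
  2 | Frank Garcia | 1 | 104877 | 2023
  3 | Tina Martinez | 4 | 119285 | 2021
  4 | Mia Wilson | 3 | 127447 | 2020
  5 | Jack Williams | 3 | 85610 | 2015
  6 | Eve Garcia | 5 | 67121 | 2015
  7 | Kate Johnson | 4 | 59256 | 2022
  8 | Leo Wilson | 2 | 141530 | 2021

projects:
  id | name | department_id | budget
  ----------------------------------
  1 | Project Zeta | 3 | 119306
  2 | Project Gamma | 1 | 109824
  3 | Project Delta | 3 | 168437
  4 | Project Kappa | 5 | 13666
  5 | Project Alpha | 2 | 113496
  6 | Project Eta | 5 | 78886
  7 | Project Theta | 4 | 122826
SELECT hire_year, SUM(salary) AS sum_salary FROM employees GROUP BY hire_year

Execution result:
hire_year | sum_salary
2015 | 152731
2020 | 127447
2021 | 337061
2022 | 59256
2023 | 104877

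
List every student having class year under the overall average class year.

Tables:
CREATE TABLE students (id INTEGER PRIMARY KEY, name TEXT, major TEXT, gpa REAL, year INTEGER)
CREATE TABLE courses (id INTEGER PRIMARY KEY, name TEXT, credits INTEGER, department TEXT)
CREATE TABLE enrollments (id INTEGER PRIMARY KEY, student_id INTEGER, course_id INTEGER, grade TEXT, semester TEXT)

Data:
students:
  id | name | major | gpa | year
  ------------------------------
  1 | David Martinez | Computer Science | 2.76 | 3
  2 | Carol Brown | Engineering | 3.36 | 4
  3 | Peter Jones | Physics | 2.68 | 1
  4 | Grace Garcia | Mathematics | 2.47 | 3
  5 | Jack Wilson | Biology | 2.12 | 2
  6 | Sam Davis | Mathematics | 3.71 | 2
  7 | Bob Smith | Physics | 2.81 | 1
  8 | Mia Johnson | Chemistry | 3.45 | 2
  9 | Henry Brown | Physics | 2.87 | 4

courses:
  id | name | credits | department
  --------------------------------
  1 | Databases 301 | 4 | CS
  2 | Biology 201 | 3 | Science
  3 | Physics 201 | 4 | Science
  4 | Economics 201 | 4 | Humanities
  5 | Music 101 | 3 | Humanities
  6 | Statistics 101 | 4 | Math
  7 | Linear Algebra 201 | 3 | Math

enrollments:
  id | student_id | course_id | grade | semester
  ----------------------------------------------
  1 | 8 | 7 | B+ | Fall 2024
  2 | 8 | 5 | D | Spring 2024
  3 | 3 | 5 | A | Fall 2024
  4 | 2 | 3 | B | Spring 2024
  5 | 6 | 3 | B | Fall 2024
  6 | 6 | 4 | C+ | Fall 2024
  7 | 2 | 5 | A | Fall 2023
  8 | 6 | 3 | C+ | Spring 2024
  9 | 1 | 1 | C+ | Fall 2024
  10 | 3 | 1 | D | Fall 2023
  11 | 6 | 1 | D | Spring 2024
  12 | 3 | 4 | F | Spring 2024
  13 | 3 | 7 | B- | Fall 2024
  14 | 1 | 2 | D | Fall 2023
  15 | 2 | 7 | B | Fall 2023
SELECT name, year FROM students WHERE year < (SELECT AVG(year) FROM students)

Execution result:
name | year
Peter Jones | 1
Jack Wilson | 2
Sam Davis | 2
Bob Smith | 1
Mia Johnson | 2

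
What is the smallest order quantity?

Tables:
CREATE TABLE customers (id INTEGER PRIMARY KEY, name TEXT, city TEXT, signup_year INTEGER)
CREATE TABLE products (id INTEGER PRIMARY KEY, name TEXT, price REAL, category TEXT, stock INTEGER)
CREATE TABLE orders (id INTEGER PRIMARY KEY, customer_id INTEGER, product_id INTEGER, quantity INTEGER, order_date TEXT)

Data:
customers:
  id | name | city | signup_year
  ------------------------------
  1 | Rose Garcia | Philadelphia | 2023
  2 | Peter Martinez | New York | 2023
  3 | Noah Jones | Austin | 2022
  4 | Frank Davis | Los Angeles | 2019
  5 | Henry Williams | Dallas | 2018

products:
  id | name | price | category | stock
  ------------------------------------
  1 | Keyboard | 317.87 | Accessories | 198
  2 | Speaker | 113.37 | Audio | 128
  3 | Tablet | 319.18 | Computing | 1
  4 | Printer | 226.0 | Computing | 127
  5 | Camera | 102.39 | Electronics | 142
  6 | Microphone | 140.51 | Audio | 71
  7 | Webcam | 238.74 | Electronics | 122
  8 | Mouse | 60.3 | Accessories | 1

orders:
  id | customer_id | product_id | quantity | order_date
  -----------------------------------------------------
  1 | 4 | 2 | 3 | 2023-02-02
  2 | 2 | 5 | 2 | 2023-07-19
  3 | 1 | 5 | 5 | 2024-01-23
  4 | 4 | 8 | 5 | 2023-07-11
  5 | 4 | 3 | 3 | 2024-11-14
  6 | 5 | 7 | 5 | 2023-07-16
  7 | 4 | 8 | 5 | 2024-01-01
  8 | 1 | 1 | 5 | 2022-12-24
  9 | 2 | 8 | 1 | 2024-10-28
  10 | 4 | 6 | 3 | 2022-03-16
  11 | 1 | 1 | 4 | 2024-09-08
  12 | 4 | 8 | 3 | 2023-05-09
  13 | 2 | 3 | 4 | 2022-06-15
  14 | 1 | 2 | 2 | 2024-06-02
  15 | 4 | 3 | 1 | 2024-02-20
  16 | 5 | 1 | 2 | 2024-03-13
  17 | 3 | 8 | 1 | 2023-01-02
SELECT MIN(quantity) FROM orders

Execution result:
1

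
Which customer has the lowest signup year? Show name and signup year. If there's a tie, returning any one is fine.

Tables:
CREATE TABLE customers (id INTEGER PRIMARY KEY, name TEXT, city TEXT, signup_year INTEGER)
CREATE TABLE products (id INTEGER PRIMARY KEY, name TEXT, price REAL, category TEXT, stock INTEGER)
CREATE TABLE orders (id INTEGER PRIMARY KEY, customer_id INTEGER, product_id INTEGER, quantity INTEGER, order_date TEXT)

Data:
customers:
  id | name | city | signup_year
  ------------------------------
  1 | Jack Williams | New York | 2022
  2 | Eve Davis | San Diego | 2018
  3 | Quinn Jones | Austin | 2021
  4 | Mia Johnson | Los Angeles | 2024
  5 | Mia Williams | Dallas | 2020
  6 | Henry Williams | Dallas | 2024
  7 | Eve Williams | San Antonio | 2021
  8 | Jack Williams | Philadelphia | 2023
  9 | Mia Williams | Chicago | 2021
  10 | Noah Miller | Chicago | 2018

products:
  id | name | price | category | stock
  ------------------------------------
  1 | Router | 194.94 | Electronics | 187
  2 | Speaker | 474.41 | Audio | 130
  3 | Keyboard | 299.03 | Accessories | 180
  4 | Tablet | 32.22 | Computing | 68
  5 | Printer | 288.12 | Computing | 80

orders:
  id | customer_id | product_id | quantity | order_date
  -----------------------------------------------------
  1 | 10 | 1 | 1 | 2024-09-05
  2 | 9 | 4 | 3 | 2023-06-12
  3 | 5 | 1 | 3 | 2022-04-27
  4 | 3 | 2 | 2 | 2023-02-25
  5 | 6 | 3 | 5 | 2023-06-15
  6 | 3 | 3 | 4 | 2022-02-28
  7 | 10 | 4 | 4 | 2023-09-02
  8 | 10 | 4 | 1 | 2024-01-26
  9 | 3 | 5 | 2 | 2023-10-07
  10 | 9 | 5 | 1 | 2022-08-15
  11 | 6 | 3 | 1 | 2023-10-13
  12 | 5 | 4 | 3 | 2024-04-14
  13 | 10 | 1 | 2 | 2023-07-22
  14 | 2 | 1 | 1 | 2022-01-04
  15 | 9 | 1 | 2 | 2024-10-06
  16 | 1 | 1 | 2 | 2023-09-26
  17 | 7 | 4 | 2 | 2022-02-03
SELECT name, signup_year FROM customers ORDER BY signup_year ASC LIMIT 1

Execution result:
name | signup_year
Eve Davis | 2018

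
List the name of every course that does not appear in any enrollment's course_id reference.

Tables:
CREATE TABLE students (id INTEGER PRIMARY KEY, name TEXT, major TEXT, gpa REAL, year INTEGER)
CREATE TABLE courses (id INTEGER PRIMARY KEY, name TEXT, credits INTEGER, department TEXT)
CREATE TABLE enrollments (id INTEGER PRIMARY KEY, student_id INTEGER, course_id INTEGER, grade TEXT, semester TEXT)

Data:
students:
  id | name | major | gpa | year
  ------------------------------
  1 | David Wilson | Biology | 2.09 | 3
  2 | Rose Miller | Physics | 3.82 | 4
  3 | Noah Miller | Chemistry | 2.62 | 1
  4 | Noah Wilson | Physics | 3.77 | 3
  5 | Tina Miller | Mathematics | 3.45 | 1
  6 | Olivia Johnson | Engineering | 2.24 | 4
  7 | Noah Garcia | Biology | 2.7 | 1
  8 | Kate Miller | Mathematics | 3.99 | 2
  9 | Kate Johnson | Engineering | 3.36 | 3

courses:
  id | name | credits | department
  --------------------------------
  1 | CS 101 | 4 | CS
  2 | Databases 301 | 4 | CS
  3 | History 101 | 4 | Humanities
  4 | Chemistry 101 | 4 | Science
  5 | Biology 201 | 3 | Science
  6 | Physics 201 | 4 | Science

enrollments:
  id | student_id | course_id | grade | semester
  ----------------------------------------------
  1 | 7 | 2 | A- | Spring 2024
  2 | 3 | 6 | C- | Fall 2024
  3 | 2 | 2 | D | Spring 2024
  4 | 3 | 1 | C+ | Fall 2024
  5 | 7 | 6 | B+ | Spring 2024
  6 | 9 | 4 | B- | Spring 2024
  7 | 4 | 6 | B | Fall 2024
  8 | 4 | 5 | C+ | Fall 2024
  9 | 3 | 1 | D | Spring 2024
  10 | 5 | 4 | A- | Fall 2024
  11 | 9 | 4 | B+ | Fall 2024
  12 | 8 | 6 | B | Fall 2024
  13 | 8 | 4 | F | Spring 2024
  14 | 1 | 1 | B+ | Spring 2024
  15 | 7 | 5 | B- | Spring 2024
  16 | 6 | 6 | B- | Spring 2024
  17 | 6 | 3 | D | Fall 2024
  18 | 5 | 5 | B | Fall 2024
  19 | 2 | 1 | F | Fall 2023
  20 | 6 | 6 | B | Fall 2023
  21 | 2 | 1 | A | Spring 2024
SELECT p.name FROM courses p LEFT JOIN enrollments c ON c.course_id = p.id WHERE c.id IS NULL

Execution result:
(no rows)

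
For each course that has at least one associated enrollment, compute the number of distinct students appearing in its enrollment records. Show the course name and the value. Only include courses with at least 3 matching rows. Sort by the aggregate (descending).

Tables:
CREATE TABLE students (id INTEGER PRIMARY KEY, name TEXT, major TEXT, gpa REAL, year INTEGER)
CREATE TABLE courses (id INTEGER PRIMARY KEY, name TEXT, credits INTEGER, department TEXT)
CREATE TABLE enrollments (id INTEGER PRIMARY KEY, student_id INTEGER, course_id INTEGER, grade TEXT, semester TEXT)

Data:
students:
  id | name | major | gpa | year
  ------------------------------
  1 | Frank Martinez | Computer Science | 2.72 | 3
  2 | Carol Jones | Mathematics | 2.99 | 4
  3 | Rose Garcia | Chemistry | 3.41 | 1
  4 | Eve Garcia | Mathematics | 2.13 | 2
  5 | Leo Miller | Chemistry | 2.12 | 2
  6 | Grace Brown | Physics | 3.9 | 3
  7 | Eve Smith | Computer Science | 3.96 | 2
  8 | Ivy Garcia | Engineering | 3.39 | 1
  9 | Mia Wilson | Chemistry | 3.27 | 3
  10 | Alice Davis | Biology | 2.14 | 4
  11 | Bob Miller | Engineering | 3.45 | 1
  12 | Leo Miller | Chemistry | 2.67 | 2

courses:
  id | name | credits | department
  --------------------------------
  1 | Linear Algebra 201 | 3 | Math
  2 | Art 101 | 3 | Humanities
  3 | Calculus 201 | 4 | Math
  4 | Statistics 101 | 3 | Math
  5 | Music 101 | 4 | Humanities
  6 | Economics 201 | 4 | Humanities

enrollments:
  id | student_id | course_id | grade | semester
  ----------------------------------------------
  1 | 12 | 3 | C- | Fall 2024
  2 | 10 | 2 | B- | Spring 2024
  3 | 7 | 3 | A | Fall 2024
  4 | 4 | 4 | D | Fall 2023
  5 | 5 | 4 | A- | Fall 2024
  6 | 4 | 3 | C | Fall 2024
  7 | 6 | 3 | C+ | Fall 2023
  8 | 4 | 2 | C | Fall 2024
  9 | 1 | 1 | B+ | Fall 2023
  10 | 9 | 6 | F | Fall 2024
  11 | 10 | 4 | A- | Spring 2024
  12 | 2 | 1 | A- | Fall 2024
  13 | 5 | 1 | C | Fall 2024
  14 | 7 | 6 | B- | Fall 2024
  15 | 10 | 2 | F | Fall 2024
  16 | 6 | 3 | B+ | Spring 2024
SELECT p.name, COUNT(DISTINCT c.student_id) AS distinct_student_count FROM enrollments c JOIN courses p ON c.course_id = p.id GROUP BY p.id, p.name HAVING COUNT(*) >= 3 ORDER BY distinct_student_count DESC

Execution result:
name | distinct_student_count
Calculus 201 | 4
Linear Algebra 201 | 3
Statistics 101 | 3
Art 101 | 2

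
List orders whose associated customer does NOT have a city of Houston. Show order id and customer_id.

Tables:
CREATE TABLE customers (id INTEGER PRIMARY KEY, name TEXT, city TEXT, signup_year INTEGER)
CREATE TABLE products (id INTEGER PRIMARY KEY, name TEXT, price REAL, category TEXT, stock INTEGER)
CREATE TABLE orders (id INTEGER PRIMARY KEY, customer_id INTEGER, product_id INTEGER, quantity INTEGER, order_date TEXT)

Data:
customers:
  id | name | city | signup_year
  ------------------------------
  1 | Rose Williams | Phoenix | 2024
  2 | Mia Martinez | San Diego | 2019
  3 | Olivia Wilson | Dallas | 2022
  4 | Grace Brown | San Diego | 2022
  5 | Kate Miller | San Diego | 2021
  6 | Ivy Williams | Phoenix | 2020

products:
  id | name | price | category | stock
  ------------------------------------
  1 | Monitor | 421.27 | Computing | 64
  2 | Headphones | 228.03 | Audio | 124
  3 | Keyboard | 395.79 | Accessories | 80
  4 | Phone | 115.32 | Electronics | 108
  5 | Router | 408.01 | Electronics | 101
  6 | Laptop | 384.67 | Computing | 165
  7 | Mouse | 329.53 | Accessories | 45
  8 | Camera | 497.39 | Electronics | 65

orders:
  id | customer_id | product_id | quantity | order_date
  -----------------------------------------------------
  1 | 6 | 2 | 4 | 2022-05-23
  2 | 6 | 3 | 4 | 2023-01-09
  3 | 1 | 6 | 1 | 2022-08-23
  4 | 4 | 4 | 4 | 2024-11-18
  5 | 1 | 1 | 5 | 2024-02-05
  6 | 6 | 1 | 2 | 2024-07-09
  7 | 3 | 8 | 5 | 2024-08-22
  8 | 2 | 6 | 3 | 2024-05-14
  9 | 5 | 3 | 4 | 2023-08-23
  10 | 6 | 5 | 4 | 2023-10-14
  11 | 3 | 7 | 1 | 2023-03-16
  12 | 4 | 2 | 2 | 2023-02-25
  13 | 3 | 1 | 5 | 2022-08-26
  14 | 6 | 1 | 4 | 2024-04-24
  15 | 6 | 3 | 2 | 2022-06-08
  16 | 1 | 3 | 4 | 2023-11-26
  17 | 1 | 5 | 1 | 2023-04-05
SELECT id, customer_id FROM orders WHERE customer_id NOT IN (SELECT id FROM customers WHERE city = 'Houston')

Execution result:
id | customer_id
1 | 6
2 | 6
3 | 1
4 | 4
5 | 1
6 | 6
7 | 3
8 | 2
9 | 5
10 | 6
11 | 3
12 | 4
13 | 3
14 | 6
15 | 6
16 | 1
17 | 1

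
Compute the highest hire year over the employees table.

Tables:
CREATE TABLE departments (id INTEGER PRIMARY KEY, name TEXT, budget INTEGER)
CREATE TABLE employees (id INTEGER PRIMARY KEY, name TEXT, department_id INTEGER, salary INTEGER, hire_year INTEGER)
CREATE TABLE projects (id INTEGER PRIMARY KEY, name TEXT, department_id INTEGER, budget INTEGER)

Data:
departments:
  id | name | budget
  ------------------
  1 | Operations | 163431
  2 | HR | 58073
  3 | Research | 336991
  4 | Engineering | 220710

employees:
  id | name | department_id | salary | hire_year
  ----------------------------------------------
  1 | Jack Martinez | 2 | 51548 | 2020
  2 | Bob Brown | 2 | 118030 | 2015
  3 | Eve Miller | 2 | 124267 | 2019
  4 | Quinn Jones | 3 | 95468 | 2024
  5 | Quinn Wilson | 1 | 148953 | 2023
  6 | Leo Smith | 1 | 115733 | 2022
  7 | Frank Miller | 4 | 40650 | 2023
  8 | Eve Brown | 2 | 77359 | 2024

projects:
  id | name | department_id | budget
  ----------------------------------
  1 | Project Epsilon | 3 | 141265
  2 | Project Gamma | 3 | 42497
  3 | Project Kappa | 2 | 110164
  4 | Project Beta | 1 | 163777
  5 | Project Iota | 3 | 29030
SELECT MAX(hire_year) FROM employees

Execution result:
2024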